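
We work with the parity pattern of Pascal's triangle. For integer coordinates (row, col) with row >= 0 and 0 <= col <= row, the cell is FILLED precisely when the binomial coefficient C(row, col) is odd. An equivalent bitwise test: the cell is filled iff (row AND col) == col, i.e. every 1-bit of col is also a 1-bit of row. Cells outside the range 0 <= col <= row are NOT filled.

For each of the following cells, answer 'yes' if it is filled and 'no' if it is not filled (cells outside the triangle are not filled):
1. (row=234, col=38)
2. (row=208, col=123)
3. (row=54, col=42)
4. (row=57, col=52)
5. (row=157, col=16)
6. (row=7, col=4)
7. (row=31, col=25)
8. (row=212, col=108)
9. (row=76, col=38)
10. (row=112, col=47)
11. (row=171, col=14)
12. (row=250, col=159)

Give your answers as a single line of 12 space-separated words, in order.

(234,38): row=0b11101010, col=0b100110, row AND col = 0b100010 = 34; 34 != 38 -> empty
(208,123): row=0b11010000, col=0b1111011, row AND col = 0b1010000 = 80; 80 != 123 -> empty
(54,42): row=0b110110, col=0b101010, row AND col = 0b100010 = 34; 34 != 42 -> empty
(57,52): row=0b111001, col=0b110100, row AND col = 0b110000 = 48; 48 != 52 -> empty
(157,16): row=0b10011101, col=0b10000, row AND col = 0b10000 = 16; 16 == 16 -> filled
(7,4): row=0b111, col=0b100, row AND col = 0b100 = 4; 4 == 4 -> filled
(31,25): row=0b11111, col=0b11001, row AND col = 0b11001 = 25; 25 == 25 -> filled
(212,108): row=0b11010100, col=0b1101100, row AND col = 0b1000100 = 68; 68 != 108 -> empty
(76,38): row=0b1001100, col=0b100110, row AND col = 0b100 = 4; 4 != 38 -> empty
(112,47): row=0b1110000, col=0b101111, row AND col = 0b100000 = 32; 32 != 47 -> empty
(171,14): row=0b10101011, col=0b1110, row AND col = 0b1010 = 10; 10 != 14 -> empty
(250,159): row=0b11111010, col=0b10011111, row AND col = 0b10011010 = 154; 154 != 159 -> empty

Answer: no no no no yes yes yes no no no no no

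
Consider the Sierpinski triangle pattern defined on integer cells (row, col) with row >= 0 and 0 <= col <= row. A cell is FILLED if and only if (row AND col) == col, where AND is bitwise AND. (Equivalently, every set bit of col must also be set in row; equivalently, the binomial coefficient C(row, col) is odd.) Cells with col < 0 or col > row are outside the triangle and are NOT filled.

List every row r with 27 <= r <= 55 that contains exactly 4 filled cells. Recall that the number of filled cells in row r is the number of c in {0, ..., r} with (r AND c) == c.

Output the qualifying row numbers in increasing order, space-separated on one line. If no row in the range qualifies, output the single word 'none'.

Answer: 33 34 36 40 48

Derivation:
Row r has 2^popcount(r) filled cells, so we need popcount(r) = log2(4) = 2.
Scan r = 27..55 and keep those with exactly 2 one-bits:
r=27=11011 popcount=4 -> skip
r=28=11100 popcount=3 -> skip
r=29=11101 popcount=4 -> skip
r=30=11110 popcount=4 -> skip
r=31=11111 popcount=5 -> skip
r=32=100000 popcount=1 -> skip
r=33=100001 popcount=2 -> KEEP
r=34=100010 popcount=2 -> KEEP
r=35=100011 popcount=3 -> skip
r=36=100100 popcount=2 -> KEEP
r=37=100101 popcount=3 -> skip
r=38=100110 popcount=3 -> skip
r=39=100111 popcount=4 -> skip
r=40=101000 popcount=2 -> KEEP
r=41=101001 popcount=3 -> skip
r=42=101010 popcount=3 -> skip
r=43=101011 popcount=4 -> skip
r=44=101100 popcount=3 -> skip
r=45=101101 popcount=4 -> skip
r=46=101110 popcount=4 -> skip
r=47=101111 popcount=5 -> skip
r=48=110000 popcount=2 -> KEEP
r=49=110001 popcount=3 -> skip
r=50=110010 popcount=3 -> skip
r=51=110011 popcount=4 -> skip
r=52=110100 popcount=3 -> skip
r=53=110101 popcount=4 -> skip
r=54=110110 popcount=4 -> skip
r=55=110111 popcount=5 -> skip
Kept rows: 33 34 36 40 48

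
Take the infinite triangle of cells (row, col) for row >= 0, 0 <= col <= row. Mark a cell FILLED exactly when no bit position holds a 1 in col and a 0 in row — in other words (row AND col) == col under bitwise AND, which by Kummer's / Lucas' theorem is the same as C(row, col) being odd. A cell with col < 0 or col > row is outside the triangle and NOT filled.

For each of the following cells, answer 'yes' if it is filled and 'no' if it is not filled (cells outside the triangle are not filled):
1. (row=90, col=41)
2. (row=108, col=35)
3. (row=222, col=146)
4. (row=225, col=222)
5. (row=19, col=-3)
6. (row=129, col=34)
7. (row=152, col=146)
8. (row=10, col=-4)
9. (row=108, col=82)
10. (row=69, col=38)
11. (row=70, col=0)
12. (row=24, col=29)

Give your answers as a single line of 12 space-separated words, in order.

Answer: no no yes no no no no no no no yes no

Derivation:
(90,41): row=0b1011010, col=0b101001, row AND col = 0b1000 = 8; 8 != 41 -> empty
(108,35): row=0b1101100, col=0b100011, row AND col = 0b100000 = 32; 32 != 35 -> empty
(222,146): row=0b11011110, col=0b10010010, row AND col = 0b10010010 = 146; 146 == 146 -> filled
(225,222): row=0b11100001, col=0b11011110, row AND col = 0b11000000 = 192; 192 != 222 -> empty
(19,-3): col outside [0, 19] -> not filled
(129,34): row=0b10000001, col=0b100010, row AND col = 0b0 = 0; 0 != 34 -> empty
(152,146): row=0b10011000, col=0b10010010, row AND col = 0b10010000 = 144; 144 != 146 -> empty
(10,-4): col outside [0, 10] -> not filled
(108,82): row=0b1101100, col=0b1010010, row AND col = 0b1000000 = 64; 64 != 82 -> empty
(69,38): row=0b1000101, col=0b100110, row AND col = 0b100 = 4; 4 != 38 -> empty
(70,0): row=0b1000110, col=0b0, row AND col = 0b0 = 0; 0 == 0 -> filled
(24,29): col outside [0, 24] -> not filled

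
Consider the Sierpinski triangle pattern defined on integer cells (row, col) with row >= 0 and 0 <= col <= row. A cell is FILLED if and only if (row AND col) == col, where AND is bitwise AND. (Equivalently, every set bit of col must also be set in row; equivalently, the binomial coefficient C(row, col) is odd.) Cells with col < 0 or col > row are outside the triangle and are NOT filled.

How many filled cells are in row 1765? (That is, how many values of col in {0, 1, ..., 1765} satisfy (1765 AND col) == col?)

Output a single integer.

1765 in binary = 11011100101
popcount(1765) = number of 1-bits in 11011100101 = 7
A col c satisfies (1765 AND c) == c iff every set bit of c is also set in 1765; each of the 7 set bits of 1765 can independently be on or off in c.
count = 2^7 = 128

Answer: 128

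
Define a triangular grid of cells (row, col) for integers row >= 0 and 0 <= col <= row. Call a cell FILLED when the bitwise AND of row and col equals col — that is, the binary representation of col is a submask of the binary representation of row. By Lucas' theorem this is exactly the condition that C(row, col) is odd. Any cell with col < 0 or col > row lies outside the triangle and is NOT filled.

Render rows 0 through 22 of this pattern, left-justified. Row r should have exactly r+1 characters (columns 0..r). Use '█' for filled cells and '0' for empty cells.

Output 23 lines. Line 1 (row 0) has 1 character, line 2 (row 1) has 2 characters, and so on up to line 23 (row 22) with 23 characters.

Answer: █
██
█0█
████
█000█
██00██
█0█0█0█
████████
█0000000█
██000000██
█0█00000█0█
████0000████
█000█000█000█
██00██00██00██
█0█0█0█0█0█0█0█
████████████████
█000000000000000█
██00000000000000██
█0█0000000000000█0█
████000000000000████
█000█00000000000█000█
██00██0000000000██00██
█0█0█0█000000000█0█0█0█

Derivation:
r0=0: █
r1=1: ██
r2=10: █0█
r3=11: ████
r4=100: █000█
r5=101: ██00██
r6=110: █0█0█0█
r7=111: ████████
r8=1000: █0000000█
r9=1001: ██000000██
r10=1010: █0█00000█0█
r11=1011: ████0000████
r12=1100: █000█000█000█
r13=1101: ██00██00██00██
r14=1110: █0█0█0█0█0█0█0█
r15=1111: ████████████████
r16=10000: █000000000000000█
r17=10001: ██00000000000000██
r18=10010: █0█0000000000000█0█
r19=10011: ████000000000000████
r20=10100: █000█00000000000█000█
r21=10101: ██00██0000000000██00██
r22=10110: █0█0█0█000000000█0█0█0█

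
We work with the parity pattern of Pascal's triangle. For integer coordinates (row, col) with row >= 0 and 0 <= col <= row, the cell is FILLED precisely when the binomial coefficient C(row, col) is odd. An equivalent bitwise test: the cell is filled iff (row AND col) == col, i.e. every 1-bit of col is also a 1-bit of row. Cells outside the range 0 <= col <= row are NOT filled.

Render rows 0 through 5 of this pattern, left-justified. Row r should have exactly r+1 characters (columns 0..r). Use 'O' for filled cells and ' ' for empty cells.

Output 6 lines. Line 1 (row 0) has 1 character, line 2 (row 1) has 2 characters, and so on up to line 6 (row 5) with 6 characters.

r0=0: O
r1=1: OO
r2=10: O O
r3=11: OOOO
r4=100: O   O
r5=101: OO  OO

Answer: O
OO
O O
OOOO
O   O
OO  OO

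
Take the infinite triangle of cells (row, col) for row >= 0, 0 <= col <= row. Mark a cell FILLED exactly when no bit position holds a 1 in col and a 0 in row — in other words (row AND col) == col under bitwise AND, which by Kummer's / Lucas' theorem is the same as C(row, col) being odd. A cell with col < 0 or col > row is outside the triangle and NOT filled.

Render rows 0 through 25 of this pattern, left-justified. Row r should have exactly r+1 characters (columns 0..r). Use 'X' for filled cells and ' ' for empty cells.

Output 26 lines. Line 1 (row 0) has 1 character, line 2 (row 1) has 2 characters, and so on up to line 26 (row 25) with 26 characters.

Answer: X
XX
X X
XXXX
X   X
XX  XX
X X X X
XXXXXXXX
X       X
XX      XX
X X     X X
XXXX    XXXX
X   X   X   X
XX  XX  XX  XX
X X X X X X X X
XXXXXXXXXXXXXXXX
X               X
XX              XX
X X             X X
XXXX            XXXX
X   X           X   X
XX  XX          XX  XX
X X X X         X X X X
XXXXXXXX        XXXXXXXX
X       X       X       X
XX      XX      XX      XX

Derivation:
r0=0: X
r1=1: XX
r2=10: X X
r3=11: XXXX
r4=100: X   X
r5=101: XX  XX
r6=110: X X X X
r7=111: XXXXXXXX
r8=1000: X       X
r9=1001: XX      XX
r10=1010: X X     X X
r11=1011: XXXX    XXXX
r12=1100: X   X   X   X
r13=1101: XX  XX  XX  XX
r14=1110: X X X X X X X X
r15=1111: XXXXXXXXXXXXXXXX
r16=10000: X               X
r17=10001: XX              XX
r18=10010: X X             X X
r19=10011: XXXX            XXXX
r20=10100: X   X           X   X
r21=10101: XX  XX          XX  XX
r22=10110: X X X X         X X X X
r23=10111: XXXXXXXX        XXXXXXXX
r24=11000: X       X       X       X
r25=11001: XX      XX      XX      XX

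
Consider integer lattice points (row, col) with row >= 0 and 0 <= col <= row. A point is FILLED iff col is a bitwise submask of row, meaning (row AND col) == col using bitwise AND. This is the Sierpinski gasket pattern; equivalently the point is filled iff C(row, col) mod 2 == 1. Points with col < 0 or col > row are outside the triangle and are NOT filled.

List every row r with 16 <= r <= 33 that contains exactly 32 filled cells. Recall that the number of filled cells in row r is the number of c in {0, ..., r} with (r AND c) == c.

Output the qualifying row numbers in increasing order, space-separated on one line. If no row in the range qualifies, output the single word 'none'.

Row r has 2^popcount(r) filled cells, so we need popcount(r) = log2(32) = 5.
Scan r = 16..33 and keep those with exactly 5 one-bits:
r=16=10000 popcount=1 -> skip
r=17=10001 popcount=2 -> skip
r=18=10010 popcount=2 -> skip
r=19=10011 popcount=3 -> skip
r=20=10100 popcount=2 -> skip
r=21=10101 popcount=3 -> skip
r=22=10110 popcount=3 -> skip
r=23=10111 popcount=4 -> skip
r=24=11000 popcount=2 -> skip
r=25=11001 popcount=3 -> skip
r=26=11010 popcount=3 -> skip
r=27=11011 popcount=4 -> skip
r=28=11100 popcount=3 -> skip
r=29=11101 popcount=4 -> skip
r=30=11110 popcount=4 -> skip
r=31=11111 popcount=5 -> KEEP
r=32=100000 popcount=1 -> skip
r=33=100001 popcount=2 -> skip
Kept rows: 31

Answer: 31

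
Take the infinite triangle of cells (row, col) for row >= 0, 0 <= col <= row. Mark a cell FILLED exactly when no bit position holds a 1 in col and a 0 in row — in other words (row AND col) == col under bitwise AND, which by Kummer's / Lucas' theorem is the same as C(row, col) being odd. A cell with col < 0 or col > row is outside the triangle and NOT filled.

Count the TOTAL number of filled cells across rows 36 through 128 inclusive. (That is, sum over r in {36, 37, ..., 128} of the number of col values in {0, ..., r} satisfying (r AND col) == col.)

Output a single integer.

r36=100100 pc2: +4 =4
r37=100101 pc3: +8 =12
r38=100110 pc3: +8 =20
r39=100111 pc4: +16 =36
r40=101000 pc2: +4 =40
r41=101001 pc3: +8 =48
r42=101010 pc3: +8 =56
r43=101011 pc4: +16 =72
r44=101100 pc3: +8 =80
r45=101101 pc4: +16 =96
r46=101110 pc4: +16 =112
r47=101111 pc5: +32 =144
r48=110000 pc2: +4 =148
r49=110001 pc3: +8 =156
r50=110010 pc3: +8 =164
r51=110011 pc4: +16 =180
r52=110100 pc3: +8 =188
r53=110101 pc4: +16 =204
r54=110110 pc4: +16 =220
r55=110111 pc5: +32 =252
r56=111000 pc3: +8 =260
r57=111001 pc4: +16 =276
r58=111010 pc4: +16 =292
r59=111011 pc5: +32 =324
r60=111100 pc4: +16 =340
r61=111101 pc5: +32 =372
r62=111110 pc5: +32 =404
r63=111111 pc6: +64 =468
r64=1000000 pc1: +2 =470
r65=1000001 pc2: +4 =474
r66=1000010 pc2: +4 =478
r67=1000011 pc3: +8 =486
r68=1000100 pc2: +4 =490
r69=1000101 pc3: +8 =498
r70=1000110 pc3: +8 =506
r71=1000111 pc4: +16 =522
r72=1001000 pc2: +4 =526
r73=1001001 pc3: +8 =534
r74=1001010 pc3: +8 =542
r75=1001011 pc4: +16 =558
r76=1001100 pc3: +8 =566
r77=1001101 pc4: +16 =582
r78=1001110 pc4: +16 =598
r79=1001111 pc5: +32 =630
r80=1010000 pc2: +4 =634
r81=1010001 pc3: +8 =642
r82=1010010 pc3: +8 =650
r83=1010011 pc4: +16 =666
r84=1010100 pc3: +8 =674
r85=1010101 pc4: +16 =690
r86=1010110 pc4: +16 =706
r87=1010111 pc5: +32 =738
r88=1011000 pc3: +8 =746
r89=1011001 pc4: +16 =762
r90=1011010 pc4: +16 =778
r91=1011011 pc5: +32 =810
r92=1011100 pc4: +16 =826
r93=1011101 pc5: +32 =858
r94=1011110 pc5: +32 =890
r95=1011111 pc6: +64 =954
r96=1100000 pc2: +4 =958
r97=1100001 pc3: +8 =966
r98=1100010 pc3: +8 =974
r99=1100011 pc4: +16 =990
r100=1100100 pc3: +8 =998
r101=1100101 pc4: +16 =1014
r102=1100110 pc4: +16 =1030
r103=1100111 pc5: +32 =1062
r104=1101000 pc3: +8 =1070
r105=1101001 pc4: +16 =1086
r106=1101010 pc4: +16 =1102
r107=1101011 pc5: +32 =1134
r108=1101100 pc4: +16 =1150
r109=1101101 pc5: +32 =1182
r110=1101110 pc5: +32 =1214
r111=1101111 pc6: +64 =1278
r112=1110000 pc3: +8 =1286
r113=1110001 pc4: +16 =1302
r114=1110010 pc4: +16 =1318
r115=1110011 pc5: +32 =1350
r116=1110100 pc4: +16 =1366
r117=1110101 pc5: +32 =1398
r118=1110110 pc5: +32 =1430
r119=1110111 pc6: +64 =1494
r120=1111000 pc4: +16 =1510
r121=1111001 pc5: +32 =1542
r122=1111010 pc5: +32 =1574
r123=1111011 pc6: +64 =1638
r124=1111100 pc5: +32 =1670
r125=1111101 pc6: +64 =1734
r126=1111110 pc6: +64 =1798
r127=1111111 pc7: +128 =1926
r128=10000000 pc1: +2 =1928

Answer: 1928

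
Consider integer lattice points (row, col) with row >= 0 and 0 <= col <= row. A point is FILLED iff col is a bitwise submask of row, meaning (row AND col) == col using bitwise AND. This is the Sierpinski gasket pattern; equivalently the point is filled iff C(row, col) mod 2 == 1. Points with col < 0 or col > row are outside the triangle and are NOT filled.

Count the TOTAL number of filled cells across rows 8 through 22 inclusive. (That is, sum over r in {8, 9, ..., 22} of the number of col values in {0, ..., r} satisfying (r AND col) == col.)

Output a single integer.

Answer: 92

Derivation:
r8=1000 pc1: +2 =2
r9=1001 pc2: +4 =6
r10=1010 pc2: +4 =10
r11=1011 pc3: +8 =18
r12=1100 pc2: +4 =22
r13=1101 pc3: +8 =30
r14=1110 pc3: +8 =38
r15=1111 pc4: +16 =54
r16=10000 pc1: +2 =56
r17=10001 pc2: +4 =60
r18=10010 pc2: +4 =64
r19=10011 pc3: +8 =72
r20=10100 pc2: +4 =76
r21=10101 pc3: +8 =84
r22=10110 pc3: +8 =92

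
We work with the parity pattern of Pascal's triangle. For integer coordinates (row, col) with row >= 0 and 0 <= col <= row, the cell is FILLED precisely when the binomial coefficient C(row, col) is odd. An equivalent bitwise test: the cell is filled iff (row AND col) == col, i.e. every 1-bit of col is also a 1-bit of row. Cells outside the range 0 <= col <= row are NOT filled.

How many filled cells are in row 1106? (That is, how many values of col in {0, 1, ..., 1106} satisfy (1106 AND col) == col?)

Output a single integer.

Answer: 16

Derivation:
1106 in binary = 10001010010
popcount(1106) = number of 1-bits in 10001010010 = 4
A col c satisfies (1106 AND c) == c iff every set bit of c is also set in 1106; each of the 4 set bits of 1106 can independently be on or off in c.
count = 2^4 = 16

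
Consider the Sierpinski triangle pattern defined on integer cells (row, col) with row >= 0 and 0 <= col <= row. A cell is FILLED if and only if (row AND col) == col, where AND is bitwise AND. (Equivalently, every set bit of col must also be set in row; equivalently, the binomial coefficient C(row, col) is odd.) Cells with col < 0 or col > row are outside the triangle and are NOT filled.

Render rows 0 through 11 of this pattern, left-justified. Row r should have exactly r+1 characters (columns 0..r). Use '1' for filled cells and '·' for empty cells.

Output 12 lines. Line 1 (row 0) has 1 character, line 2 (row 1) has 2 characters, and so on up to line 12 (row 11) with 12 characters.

r0=0: 1
r1=1: 11
r2=10: 1·1
r3=11: 1111
r4=100: 1···1
r5=101: 11··11
r6=110: 1·1·1·1
r7=111: 11111111
r8=1000: 1·······1
r9=1001: 11······11
r10=1010: 1·1·····1·1
r11=1011: 1111····1111

Answer: 1
11
1·1
1111
1···1
11··11
1·1·1·1
11111111
1·······1
11······11
1·1·····1·1
1111····1111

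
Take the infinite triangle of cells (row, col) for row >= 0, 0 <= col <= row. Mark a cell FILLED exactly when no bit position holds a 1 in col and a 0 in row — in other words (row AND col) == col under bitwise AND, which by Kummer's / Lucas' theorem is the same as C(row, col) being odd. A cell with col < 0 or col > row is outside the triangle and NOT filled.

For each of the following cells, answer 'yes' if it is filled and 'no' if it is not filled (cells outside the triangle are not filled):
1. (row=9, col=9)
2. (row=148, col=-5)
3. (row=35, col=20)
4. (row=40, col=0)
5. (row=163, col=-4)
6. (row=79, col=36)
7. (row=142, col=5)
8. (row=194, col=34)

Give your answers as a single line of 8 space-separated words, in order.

(9,9): row=0b1001, col=0b1001, row AND col = 0b1001 = 9; 9 == 9 -> filled
(148,-5): col outside [0, 148] -> not filled
(35,20): row=0b100011, col=0b10100, row AND col = 0b0 = 0; 0 != 20 -> empty
(40,0): row=0b101000, col=0b0, row AND col = 0b0 = 0; 0 == 0 -> filled
(163,-4): col outside [0, 163] -> not filled
(79,36): row=0b1001111, col=0b100100, row AND col = 0b100 = 4; 4 != 36 -> empty
(142,5): row=0b10001110, col=0b101, row AND col = 0b100 = 4; 4 != 5 -> empty
(194,34): row=0b11000010, col=0b100010, row AND col = 0b10 = 2; 2 != 34 -> empty

Answer: yes no no yes no no no no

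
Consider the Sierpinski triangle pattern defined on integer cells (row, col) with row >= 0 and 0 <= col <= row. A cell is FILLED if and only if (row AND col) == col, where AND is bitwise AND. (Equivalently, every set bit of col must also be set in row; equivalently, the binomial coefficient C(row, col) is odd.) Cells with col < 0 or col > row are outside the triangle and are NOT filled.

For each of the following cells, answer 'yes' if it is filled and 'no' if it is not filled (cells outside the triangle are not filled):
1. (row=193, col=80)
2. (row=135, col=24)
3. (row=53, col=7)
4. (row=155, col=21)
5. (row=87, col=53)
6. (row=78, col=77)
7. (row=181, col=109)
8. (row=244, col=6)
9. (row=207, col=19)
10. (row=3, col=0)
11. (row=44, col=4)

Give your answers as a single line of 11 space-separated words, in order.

(193,80): row=0b11000001, col=0b1010000, row AND col = 0b1000000 = 64; 64 != 80 -> empty
(135,24): row=0b10000111, col=0b11000, row AND col = 0b0 = 0; 0 != 24 -> empty
(53,7): row=0b110101, col=0b111, row AND col = 0b101 = 5; 5 != 7 -> empty
(155,21): row=0b10011011, col=0b10101, row AND col = 0b10001 = 17; 17 != 21 -> empty
(87,53): row=0b1010111, col=0b110101, row AND col = 0b10101 = 21; 21 != 53 -> empty
(78,77): row=0b1001110, col=0b1001101, row AND col = 0b1001100 = 76; 76 != 77 -> empty
(181,109): row=0b10110101, col=0b1101101, row AND col = 0b100101 = 37; 37 != 109 -> empty
(244,6): row=0b11110100, col=0b110, row AND col = 0b100 = 4; 4 != 6 -> empty
(207,19): row=0b11001111, col=0b10011, row AND col = 0b11 = 3; 3 != 19 -> empty
(3,0): row=0b11, col=0b0, row AND col = 0b0 = 0; 0 == 0 -> filled
(44,4): row=0b101100, col=0b100, row AND col = 0b100 = 4; 4 == 4 -> filled

Answer: no no no no no no no no no yes yes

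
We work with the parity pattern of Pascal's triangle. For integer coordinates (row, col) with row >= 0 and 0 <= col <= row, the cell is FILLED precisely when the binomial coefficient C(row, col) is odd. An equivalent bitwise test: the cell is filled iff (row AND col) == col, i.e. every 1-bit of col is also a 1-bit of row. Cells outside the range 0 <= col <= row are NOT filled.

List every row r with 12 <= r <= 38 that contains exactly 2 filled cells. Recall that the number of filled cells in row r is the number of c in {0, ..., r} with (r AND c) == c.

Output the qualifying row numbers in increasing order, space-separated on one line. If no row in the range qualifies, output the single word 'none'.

Row r has 2^popcount(r) filled cells, so we need popcount(r) = log2(2) = 1.
Scan r = 12..38 and keep those with exactly 1 one-bits:
r=12=1100 popcount=2 -> skip
r=13=1101 popcount=3 -> skip
r=14=1110 popcount=3 -> skip
r=15=1111 popcount=4 -> skip
r=16=10000 popcount=1 -> KEEP
r=17=10001 popcount=2 -> skip
r=18=10010 popcount=2 -> skip
r=19=10011 popcount=3 -> skip
r=20=10100 popcount=2 -> skip
r=21=10101 popcount=3 -> skip
r=22=10110 popcount=3 -> skip
r=23=10111 popcount=4 -> skip
r=24=11000 popcount=2 -> skip
r=25=11001 popcount=3 -> skip
r=26=11010 popcount=3 -> skip
r=27=11011 popcount=4 -> skip
r=28=11100 popcount=3 -> skip
r=29=11101 popcount=4 -> skip
r=30=11110 popcount=4 -> skip
r=31=11111 popcount=5 -> skip
r=32=100000 popcount=1 -> KEEP
r=33=100001 popcount=2 -> skip
r=34=100010 popcount=2 -> skip
r=35=100011 popcount=3 -> skip
r=36=100100 popcount=2 -> skip
r=37=100101 popcount=3 -> skip
r=38=100110 popcount=3 -> skip
Kept rows: 16 32

Answer: 16 32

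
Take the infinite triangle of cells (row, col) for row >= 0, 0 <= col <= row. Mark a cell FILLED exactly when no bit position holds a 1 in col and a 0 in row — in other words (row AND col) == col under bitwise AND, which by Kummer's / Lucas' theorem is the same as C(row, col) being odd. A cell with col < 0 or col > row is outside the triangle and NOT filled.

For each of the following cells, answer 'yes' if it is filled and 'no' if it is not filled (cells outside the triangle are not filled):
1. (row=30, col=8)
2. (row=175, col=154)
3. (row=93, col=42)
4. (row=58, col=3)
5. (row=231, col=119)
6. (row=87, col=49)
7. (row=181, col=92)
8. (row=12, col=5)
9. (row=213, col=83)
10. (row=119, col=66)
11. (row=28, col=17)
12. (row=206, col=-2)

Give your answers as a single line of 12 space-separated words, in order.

Answer: yes no no no no no no no no yes no no

Derivation:
(30,8): row=0b11110, col=0b1000, row AND col = 0b1000 = 8; 8 == 8 -> filled
(175,154): row=0b10101111, col=0b10011010, row AND col = 0b10001010 = 138; 138 != 154 -> empty
(93,42): row=0b1011101, col=0b101010, row AND col = 0b1000 = 8; 8 != 42 -> empty
(58,3): row=0b111010, col=0b11, row AND col = 0b10 = 2; 2 != 3 -> empty
(231,119): row=0b11100111, col=0b1110111, row AND col = 0b1100111 = 103; 103 != 119 -> empty
(87,49): row=0b1010111, col=0b110001, row AND col = 0b10001 = 17; 17 != 49 -> empty
(181,92): row=0b10110101, col=0b1011100, row AND col = 0b10100 = 20; 20 != 92 -> empty
(12,5): row=0b1100, col=0b101, row AND col = 0b100 = 4; 4 != 5 -> empty
(213,83): row=0b11010101, col=0b1010011, row AND col = 0b1010001 = 81; 81 != 83 -> empty
(119,66): row=0b1110111, col=0b1000010, row AND col = 0b1000010 = 66; 66 == 66 -> filled
(28,17): row=0b11100, col=0b10001, row AND col = 0b10000 = 16; 16 != 17 -> empty
(206,-2): col outside [0, 206] -> not filled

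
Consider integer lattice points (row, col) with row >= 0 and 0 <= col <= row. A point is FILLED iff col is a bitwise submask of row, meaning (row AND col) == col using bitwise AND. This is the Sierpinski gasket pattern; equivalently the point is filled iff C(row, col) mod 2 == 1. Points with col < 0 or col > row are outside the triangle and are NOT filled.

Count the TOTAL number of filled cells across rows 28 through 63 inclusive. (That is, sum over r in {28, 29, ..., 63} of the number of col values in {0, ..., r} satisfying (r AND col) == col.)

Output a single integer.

r28=11100 pc3: +8 =8
r29=11101 pc4: +16 =24
r30=11110 pc4: +16 =40
r31=11111 pc5: +32 =72
r32=100000 pc1: +2 =74
r33=100001 pc2: +4 =78
r34=100010 pc2: +4 =82
r35=100011 pc3: +8 =90
r36=100100 pc2: +4 =94
r37=100101 pc3: +8 =102
r38=100110 pc3: +8 =110
r39=100111 pc4: +16 =126
r40=101000 pc2: +4 =130
r41=101001 pc3: +8 =138
r42=101010 pc3: +8 =146
r43=101011 pc4: +16 =162
r44=101100 pc3: +8 =170
r45=101101 pc4: +16 =186
r46=101110 pc4: +16 =202
r47=101111 pc5: +32 =234
r48=110000 pc2: +4 =238
r49=110001 pc3: +8 =246
r50=110010 pc3: +8 =254
r51=110011 pc4: +16 =270
r52=110100 pc3: +8 =278
r53=110101 pc4: +16 =294
r54=110110 pc4: +16 =310
r55=110111 pc5: +32 =342
r56=111000 pc3: +8 =350
r57=111001 pc4: +16 =366
r58=111010 pc4: +16 =382
r59=111011 pc5: +32 =414
r60=111100 pc4: +16 =430
r61=111101 pc5: +32 =462
r62=111110 pc5: +32 =494
r63=111111 pc6: +64 =558

Answer: 558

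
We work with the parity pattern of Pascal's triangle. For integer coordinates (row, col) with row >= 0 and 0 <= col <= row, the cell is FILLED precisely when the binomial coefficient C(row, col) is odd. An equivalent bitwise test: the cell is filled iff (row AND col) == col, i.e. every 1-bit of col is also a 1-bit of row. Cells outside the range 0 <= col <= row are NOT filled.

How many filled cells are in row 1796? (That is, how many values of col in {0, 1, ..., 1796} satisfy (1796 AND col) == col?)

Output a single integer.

1796 in binary = 11100000100
popcount(1796) = number of 1-bits in 11100000100 = 4
A col c satisfies (1796 AND c) == c iff every set bit of c is also set in 1796; each of the 4 set bits of 1796 can independently be on or off in c.
count = 2^4 = 16

Answer: 16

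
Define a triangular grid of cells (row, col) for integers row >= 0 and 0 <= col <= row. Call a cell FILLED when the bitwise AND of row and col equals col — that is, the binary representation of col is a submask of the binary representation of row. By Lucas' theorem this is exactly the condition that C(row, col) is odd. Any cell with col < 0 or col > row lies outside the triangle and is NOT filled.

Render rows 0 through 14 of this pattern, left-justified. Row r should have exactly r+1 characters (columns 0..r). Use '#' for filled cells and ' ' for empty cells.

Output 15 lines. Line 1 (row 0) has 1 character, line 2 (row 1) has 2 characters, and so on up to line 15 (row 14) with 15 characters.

Answer: #
##
# #
####
#   #
##  ##
# # # #
########
#       #
##      ##
# #     # #
####    ####
#   #   #   #
##  ##  ##  ##
# # # # # # # #

Derivation:
r0=0: #
r1=1: ##
r2=10: # #
r3=11: ####
r4=100: #   #
r5=101: ##  ##
r6=110: # # # #
r7=111: ########
r8=1000: #       #
r9=1001: ##      ##
r10=1010: # #     # #
r11=1011: ####    ####
r12=1100: #   #   #   #
r13=1101: ##  ##  ##  ##
r14=1110: # # # # # # # #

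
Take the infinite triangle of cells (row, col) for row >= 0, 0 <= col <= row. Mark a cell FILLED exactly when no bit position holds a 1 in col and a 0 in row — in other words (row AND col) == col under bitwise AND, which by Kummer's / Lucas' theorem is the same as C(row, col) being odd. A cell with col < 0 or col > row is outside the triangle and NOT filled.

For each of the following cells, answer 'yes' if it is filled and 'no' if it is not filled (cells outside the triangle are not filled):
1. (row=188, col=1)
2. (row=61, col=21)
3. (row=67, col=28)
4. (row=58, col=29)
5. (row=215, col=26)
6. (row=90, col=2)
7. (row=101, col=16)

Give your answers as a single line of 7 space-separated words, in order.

(188,1): row=0b10111100, col=0b1, row AND col = 0b0 = 0; 0 != 1 -> empty
(61,21): row=0b111101, col=0b10101, row AND col = 0b10101 = 21; 21 == 21 -> filled
(67,28): row=0b1000011, col=0b11100, row AND col = 0b0 = 0; 0 != 28 -> empty
(58,29): row=0b111010, col=0b11101, row AND col = 0b11000 = 24; 24 != 29 -> empty
(215,26): row=0b11010111, col=0b11010, row AND col = 0b10010 = 18; 18 != 26 -> empty
(90,2): row=0b1011010, col=0b10, row AND col = 0b10 = 2; 2 == 2 -> filled
(101,16): row=0b1100101, col=0b10000, row AND col = 0b0 = 0; 0 != 16 -> empty

Answer: no yes no no no yes no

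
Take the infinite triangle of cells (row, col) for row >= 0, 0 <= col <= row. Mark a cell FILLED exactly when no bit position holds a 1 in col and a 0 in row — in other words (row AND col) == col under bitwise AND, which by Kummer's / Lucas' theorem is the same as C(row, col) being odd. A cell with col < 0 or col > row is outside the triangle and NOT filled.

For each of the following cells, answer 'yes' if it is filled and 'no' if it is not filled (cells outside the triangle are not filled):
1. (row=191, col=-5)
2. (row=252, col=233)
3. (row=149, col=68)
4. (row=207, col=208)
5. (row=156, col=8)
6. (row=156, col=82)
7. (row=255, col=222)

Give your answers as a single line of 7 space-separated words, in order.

Answer: no no no no yes no yes

Derivation:
(191,-5): col outside [0, 191] -> not filled
(252,233): row=0b11111100, col=0b11101001, row AND col = 0b11101000 = 232; 232 != 233 -> empty
(149,68): row=0b10010101, col=0b1000100, row AND col = 0b100 = 4; 4 != 68 -> empty
(207,208): col outside [0, 207] -> not filled
(156,8): row=0b10011100, col=0b1000, row AND col = 0b1000 = 8; 8 == 8 -> filled
(156,82): row=0b10011100, col=0b1010010, row AND col = 0b10000 = 16; 16 != 82 -> empty
(255,222): row=0b11111111, col=0b11011110, row AND col = 0b11011110 = 222; 222 == 222 -> filled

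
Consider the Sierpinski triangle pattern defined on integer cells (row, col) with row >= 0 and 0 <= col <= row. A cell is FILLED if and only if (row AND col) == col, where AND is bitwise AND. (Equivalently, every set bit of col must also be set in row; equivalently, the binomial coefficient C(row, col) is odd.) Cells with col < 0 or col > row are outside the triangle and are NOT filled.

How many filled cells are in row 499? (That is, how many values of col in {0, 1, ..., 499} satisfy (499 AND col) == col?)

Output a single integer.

499 in binary = 111110011
popcount(499) = number of 1-bits in 111110011 = 7
A col c satisfies (499 AND c) == c iff every set bit of c is also set in 499; each of the 7 set bits of 499 can independently be on or off in c.
count = 2^7 = 128

Answer: 128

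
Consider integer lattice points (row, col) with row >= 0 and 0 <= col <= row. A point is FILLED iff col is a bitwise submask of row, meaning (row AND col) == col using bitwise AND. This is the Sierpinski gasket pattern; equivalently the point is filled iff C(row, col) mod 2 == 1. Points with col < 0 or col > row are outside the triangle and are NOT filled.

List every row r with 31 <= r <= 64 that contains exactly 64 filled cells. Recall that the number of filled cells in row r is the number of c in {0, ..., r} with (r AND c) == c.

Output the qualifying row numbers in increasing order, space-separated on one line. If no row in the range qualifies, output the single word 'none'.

Answer: 63

Derivation:
Row r has 2^popcount(r) filled cells, so we need popcount(r) = log2(64) = 6.
Scan r = 31..64 and keep those with exactly 6 one-bits:
r=31=11111 popcount=5 -> skip
r=32=100000 popcount=1 -> skip
r=33=100001 popcount=2 -> skip
r=34=100010 popcount=2 -> skip
r=35=100011 popcount=3 -> skip
r=36=100100 popcount=2 -> skip
r=37=100101 popcount=3 -> skip
r=38=100110 popcount=3 -> skip
r=39=100111 popcount=4 -> skip
r=40=101000 popcount=2 -> skip
r=41=101001 popcount=3 -> skip
r=42=101010 popcount=3 -> skip
r=43=101011 popcount=4 -> skip
r=44=101100 popcount=3 -> skip
r=45=101101 popcount=4 -> skip
r=46=101110 popcount=4 -> skip
r=47=101111 popcount=5 -> skip
r=48=110000 popcount=2 -> skip
r=49=110001 popcount=3 -> skip
r=50=110010 popcount=3 -> skip
r=51=110011 popcount=4 -> skip
r=52=110100 popcount=3 -> skip
r=53=110101 popcount=4 -> skip
r=54=110110 popcount=4 -> skip
r=55=110111 popcount=5 -> skip
r=56=111000 popcount=3 -> skip
r=57=111001 popcount=4 -> skip
r=58=111010 popcount=4 -> skip
r=59=111011 popcount=5 -> skip
r=60=111100 popcount=4 -> skip
r=61=111101 popcount=5 -> skip
r=62=111110 popcount=5 -> skip
r=63=111111 popcount=6 -> KEEP
r=64=1000000 popcount=1 -> skip
Kept rows: 63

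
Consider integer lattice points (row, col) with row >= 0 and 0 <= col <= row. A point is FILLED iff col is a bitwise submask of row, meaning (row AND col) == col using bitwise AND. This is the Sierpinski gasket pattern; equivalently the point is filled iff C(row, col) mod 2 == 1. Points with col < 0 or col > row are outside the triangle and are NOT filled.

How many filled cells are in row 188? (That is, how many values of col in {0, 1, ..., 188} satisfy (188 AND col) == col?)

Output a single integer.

188 in binary = 10111100
popcount(188) = number of 1-bits in 10111100 = 5
A col c satisfies (188 AND c) == c iff every set bit of c is also set in 188; each of the 5 set bits of 188 can independently be on or off in c.
count = 2^5 = 32

Answer: 32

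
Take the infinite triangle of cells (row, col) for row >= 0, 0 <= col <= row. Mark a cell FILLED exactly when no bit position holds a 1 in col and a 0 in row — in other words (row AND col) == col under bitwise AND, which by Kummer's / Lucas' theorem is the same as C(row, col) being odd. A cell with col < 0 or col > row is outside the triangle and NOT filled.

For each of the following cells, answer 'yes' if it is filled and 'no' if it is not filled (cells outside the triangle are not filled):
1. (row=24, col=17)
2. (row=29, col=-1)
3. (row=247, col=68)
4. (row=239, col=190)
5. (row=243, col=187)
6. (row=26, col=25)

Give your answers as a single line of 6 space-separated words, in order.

(24,17): row=0b11000, col=0b10001, row AND col = 0b10000 = 16; 16 != 17 -> empty
(29,-1): col outside [0, 29] -> not filled
(247,68): row=0b11110111, col=0b1000100, row AND col = 0b1000100 = 68; 68 == 68 -> filled
(239,190): row=0b11101111, col=0b10111110, row AND col = 0b10101110 = 174; 174 != 190 -> empty
(243,187): row=0b11110011, col=0b10111011, row AND col = 0b10110011 = 179; 179 != 187 -> empty
(26,25): row=0b11010, col=0b11001, row AND col = 0b11000 = 24; 24 != 25 -> empty

Answer: no no yes no no no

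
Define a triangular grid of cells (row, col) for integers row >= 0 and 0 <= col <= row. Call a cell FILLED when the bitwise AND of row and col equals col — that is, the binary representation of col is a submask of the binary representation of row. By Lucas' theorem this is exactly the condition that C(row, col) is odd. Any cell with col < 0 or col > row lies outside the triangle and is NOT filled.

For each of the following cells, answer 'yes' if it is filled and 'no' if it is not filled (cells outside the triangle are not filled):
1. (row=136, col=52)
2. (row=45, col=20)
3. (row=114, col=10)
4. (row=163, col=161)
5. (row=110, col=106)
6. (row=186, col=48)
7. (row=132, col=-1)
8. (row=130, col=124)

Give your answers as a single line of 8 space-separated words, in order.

Answer: no no no yes yes yes no no

Derivation:
(136,52): row=0b10001000, col=0b110100, row AND col = 0b0 = 0; 0 != 52 -> empty
(45,20): row=0b101101, col=0b10100, row AND col = 0b100 = 4; 4 != 20 -> empty
(114,10): row=0b1110010, col=0b1010, row AND col = 0b10 = 2; 2 != 10 -> empty
(163,161): row=0b10100011, col=0b10100001, row AND col = 0b10100001 = 161; 161 == 161 -> filled
(110,106): row=0b1101110, col=0b1101010, row AND col = 0b1101010 = 106; 106 == 106 -> filled
(186,48): row=0b10111010, col=0b110000, row AND col = 0b110000 = 48; 48 == 48 -> filled
(132,-1): col outside [0, 132] -> not filled
(130,124): row=0b10000010, col=0b1111100, row AND col = 0b0 = 0; 0 != 124 -> empty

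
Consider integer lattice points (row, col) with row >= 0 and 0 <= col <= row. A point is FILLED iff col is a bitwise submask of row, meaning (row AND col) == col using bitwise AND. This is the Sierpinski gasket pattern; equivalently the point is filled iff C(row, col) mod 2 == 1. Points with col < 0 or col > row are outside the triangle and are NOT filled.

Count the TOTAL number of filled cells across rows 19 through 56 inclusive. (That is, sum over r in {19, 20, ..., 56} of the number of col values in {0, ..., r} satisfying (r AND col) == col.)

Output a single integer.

r19=10011 pc3: +8 =8
r20=10100 pc2: +4 =12
r21=10101 pc3: +8 =20
r22=10110 pc3: +8 =28
r23=10111 pc4: +16 =44
r24=11000 pc2: +4 =48
r25=11001 pc3: +8 =56
r26=11010 pc3: +8 =64
r27=11011 pc4: +16 =80
r28=11100 pc3: +8 =88
r29=11101 pc4: +16 =104
r30=11110 pc4: +16 =120
r31=11111 pc5: +32 =152
r32=100000 pc1: +2 =154
r33=100001 pc2: +4 =158
r34=100010 pc2: +4 =162
r35=100011 pc3: +8 =170
r36=100100 pc2: +4 =174
r37=100101 pc3: +8 =182
r38=100110 pc3: +8 =190
r39=100111 pc4: +16 =206
r40=101000 pc2: +4 =210
r41=101001 pc3: +8 =218
r42=101010 pc3: +8 =226
r43=101011 pc4: +16 =242
r44=101100 pc3: +8 =250
r45=101101 pc4: +16 =266
r46=101110 pc4: +16 =282
r47=101111 pc5: +32 =314
r48=110000 pc2: +4 =318
r49=110001 pc3: +8 =326
r50=110010 pc3: +8 =334
r51=110011 pc4: +16 =350
r52=110100 pc3: +8 =358
r53=110101 pc4: +16 =374
r54=110110 pc4: +16 =390
r55=110111 pc5: +32 =422
r56=111000 pc3: +8 =430

Answer: 430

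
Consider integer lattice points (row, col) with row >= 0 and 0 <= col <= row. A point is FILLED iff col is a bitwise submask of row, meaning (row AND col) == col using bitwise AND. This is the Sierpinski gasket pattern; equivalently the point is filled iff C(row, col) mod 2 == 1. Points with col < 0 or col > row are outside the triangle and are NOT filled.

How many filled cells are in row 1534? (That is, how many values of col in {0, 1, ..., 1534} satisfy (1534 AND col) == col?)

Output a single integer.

Answer: 512

Derivation:
1534 in binary = 10111111110
popcount(1534) = number of 1-bits in 10111111110 = 9
A col c satisfies (1534 AND c) == c iff every set bit of c is also set in 1534; each of the 9 set bits of 1534 can independently be on or off in c.
count = 2^9 = 512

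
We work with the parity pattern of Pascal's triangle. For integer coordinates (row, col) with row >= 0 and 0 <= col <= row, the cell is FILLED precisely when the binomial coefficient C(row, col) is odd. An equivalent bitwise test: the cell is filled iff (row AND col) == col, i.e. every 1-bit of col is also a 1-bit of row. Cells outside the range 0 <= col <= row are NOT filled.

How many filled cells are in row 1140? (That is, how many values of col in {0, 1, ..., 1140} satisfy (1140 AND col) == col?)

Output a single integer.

Answer: 32

Derivation:
1140 in binary = 10001110100
popcount(1140) = number of 1-bits in 10001110100 = 5
A col c satisfies (1140 AND c) == c iff every set bit of c is also set in 1140; each of the 5 set bits of 1140 can independently be on or off in c.
count = 2^5 = 32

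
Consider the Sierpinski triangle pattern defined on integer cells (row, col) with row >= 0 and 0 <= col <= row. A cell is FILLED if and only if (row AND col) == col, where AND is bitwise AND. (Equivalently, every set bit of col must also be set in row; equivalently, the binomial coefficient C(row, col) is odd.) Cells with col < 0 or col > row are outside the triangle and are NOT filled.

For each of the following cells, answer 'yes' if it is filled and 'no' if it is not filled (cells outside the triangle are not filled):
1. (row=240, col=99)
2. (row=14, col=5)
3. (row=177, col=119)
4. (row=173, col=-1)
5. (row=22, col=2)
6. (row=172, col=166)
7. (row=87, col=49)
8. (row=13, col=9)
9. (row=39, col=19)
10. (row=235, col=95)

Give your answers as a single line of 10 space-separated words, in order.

Answer: no no no no yes no no yes no no

Derivation:
(240,99): row=0b11110000, col=0b1100011, row AND col = 0b1100000 = 96; 96 != 99 -> empty
(14,5): row=0b1110, col=0b101, row AND col = 0b100 = 4; 4 != 5 -> empty
(177,119): row=0b10110001, col=0b1110111, row AND col = 0b110001 = 49; 49 != 119 -> empty
(173,-1): col outside [0, 173] -> not filled
(22,2): row=0b10110, col=0b10, row AND col = 0b10 = 2; 2 == 2 -> filled
(172,166): row=0b10101100, col=0b10100110, row AND col = 0b10100100 = 164; 164 != 166 -> empty
(87,49): row=0b1010111, col=0b110001, row AND col = 0b10001 = 17; 17 != 49 -> empty
(13,9): row=0b1101, col=0b1001, row AND col = 0b1001 = 9; 9 == 9 -> filled
(39,19): row=0b100111, col=0b10011, row AND col = 0b11 = 3; 3 != 19 -> empty
(235,95): row=0b11101011, col=0b1011111, row AND col = 0b1001011 = 75; 75 != 95 -> empty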